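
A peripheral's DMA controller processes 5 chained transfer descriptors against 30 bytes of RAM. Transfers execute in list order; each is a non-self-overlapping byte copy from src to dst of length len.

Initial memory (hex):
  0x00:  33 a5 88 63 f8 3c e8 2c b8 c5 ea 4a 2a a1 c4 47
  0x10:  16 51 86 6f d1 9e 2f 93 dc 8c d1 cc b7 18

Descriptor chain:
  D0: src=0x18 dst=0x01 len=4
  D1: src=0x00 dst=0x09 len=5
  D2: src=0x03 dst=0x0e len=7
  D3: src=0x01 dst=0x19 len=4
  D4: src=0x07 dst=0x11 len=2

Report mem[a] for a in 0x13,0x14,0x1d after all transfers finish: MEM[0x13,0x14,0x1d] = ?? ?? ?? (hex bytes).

MEM[0x13,0x14,0x1d] = b8 33 18

[0] 0x18->0x01 len=4 : dc 8c d1 cc
[1] 0x00->0x09 len=5 : 33 dc 8c d1 cc
[2] 0x03->0x0e len=7 : d1 cc 3c e8 2c b8 33
[3] 0x01->0x19 len=4 : dc 8c d1 cc
[4] 0x07->0x11 len=2 : 2c b8
query mem[0x13]=0xb8, mem[0x14]=0x33, mem[0x1d]=0x18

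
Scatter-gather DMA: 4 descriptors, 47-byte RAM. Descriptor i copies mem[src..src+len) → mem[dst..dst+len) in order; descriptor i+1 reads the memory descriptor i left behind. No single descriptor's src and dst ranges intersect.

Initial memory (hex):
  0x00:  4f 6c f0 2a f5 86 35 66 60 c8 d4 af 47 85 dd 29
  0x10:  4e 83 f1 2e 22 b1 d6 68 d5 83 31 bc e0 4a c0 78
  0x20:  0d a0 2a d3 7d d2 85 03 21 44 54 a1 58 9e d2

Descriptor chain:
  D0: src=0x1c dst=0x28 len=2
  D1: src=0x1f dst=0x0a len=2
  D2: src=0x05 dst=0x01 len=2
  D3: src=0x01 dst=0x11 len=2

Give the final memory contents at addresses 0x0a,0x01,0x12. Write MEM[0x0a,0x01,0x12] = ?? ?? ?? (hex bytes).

MEM[0x0a,0x01,0x12] = 78 86 35

[0] 0x1c->0x28 len=2 : e0 4a
[1] 0x1f->0x0a len=2 : 78 0d
[2] 0x05->0x01 len=2 : 86 35
[3] 0x01->0x11 len=2 : 86 35
query mem[0x0a]=0x78, mem[0x01]=0x86, mem[0x12]=0x35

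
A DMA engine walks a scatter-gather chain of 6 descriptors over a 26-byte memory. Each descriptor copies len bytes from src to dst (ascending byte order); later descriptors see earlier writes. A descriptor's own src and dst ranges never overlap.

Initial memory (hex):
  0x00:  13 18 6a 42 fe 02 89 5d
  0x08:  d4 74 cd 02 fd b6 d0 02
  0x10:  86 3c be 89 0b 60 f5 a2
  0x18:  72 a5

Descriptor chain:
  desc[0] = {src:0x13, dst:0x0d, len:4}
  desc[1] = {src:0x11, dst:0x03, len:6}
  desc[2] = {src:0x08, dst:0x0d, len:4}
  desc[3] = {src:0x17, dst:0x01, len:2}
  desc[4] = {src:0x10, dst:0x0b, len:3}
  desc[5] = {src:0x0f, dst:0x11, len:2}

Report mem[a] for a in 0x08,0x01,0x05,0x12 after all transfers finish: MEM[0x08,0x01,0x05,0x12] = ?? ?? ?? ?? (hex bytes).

MEM[0x08,0x01,0x05,0x12] = f5 a2 89 02

#0 dst[0x0d+4] := {0x89,0x0b,0x60,0xf5}
#1 dst[0x03+6] := {0x3c,0xbe,0x89,0x0b,0x60,0xf5}
#2 dst[0x0d+4] := {0xf5,0x74,0xcd,0x02}
#3 dst[0x01+2] := {0xa2,0x72}
#4 dst[0x0b+3] := {0x02,0x3c,0xbe}
#5 dst[0x11+2] := {0xcd,0x02}
query mem[0x08]=0xf5, mem[0x01]=0xa2, mem[0x05]=0x89, mem[0x12]=0x02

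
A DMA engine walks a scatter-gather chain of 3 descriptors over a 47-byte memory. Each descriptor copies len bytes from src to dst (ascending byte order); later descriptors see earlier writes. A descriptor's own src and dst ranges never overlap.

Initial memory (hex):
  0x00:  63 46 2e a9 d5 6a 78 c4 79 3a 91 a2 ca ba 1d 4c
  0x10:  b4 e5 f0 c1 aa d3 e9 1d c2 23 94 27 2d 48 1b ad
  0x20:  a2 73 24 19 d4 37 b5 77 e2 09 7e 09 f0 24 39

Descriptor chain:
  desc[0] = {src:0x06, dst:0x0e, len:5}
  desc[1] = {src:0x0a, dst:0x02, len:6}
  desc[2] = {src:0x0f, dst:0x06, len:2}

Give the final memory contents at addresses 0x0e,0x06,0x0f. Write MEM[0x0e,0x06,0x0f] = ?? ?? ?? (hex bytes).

MEM[0x0e,0x06,0x0f] = 78 c4 c4

[0] 0x06->0x0e len=5 : 78 c4 79 3a 91
[1] 0x0a->0x02 len=6 : 91 a2 ca ba 78 c4
[2] 0x0f->0x06 len=2 : c4 79
query mem[0x0e]=0x78, mem[0x06]=0xc4, mem[0x0f]=0xc4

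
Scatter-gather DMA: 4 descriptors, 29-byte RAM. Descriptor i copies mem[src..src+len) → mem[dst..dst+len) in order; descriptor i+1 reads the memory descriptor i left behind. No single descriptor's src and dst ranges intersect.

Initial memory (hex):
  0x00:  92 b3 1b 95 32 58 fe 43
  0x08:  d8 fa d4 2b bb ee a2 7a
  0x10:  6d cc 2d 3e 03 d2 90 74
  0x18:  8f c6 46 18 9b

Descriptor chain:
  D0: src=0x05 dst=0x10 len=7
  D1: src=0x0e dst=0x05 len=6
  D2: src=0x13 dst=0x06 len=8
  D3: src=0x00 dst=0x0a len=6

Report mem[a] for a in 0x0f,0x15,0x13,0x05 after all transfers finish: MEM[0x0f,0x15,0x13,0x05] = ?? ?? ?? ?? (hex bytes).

MEM[0x0f,0x15,0x13,0x05] = a2 d4 d8 a2

D0: mem[0x10..0x16] <- [58 fe 43 d8 fa d4 2b]
D1: mem[0x05..0x0a] <- [a2 7a 58 fe 43 d8]
D2: mem[0x06..0x0d] <- [d8 fa d4 2b 74 8f c6 46]
D3: mem[0x0a..0x0f] <- [92 b3 1b 95 32 a2]
query mem[0x0f]=0xa2, mem[0x15]=0xd4, mem[0x13]=0xd8, mem[0x05]=0xa2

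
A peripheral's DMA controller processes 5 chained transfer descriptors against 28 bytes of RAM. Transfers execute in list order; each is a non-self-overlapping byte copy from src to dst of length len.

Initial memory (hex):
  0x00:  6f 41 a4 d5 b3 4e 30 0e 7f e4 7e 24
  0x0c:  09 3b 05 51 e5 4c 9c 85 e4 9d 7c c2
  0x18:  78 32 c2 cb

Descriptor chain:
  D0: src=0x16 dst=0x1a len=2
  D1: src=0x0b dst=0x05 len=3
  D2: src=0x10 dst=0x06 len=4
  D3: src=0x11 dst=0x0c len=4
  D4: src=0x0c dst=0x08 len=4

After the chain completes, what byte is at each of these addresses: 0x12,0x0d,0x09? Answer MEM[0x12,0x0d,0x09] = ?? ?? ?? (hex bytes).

MEM[0x12,0x0d,0x09] = 9c 9c 9c

#0 dst[0x1a+2] := {0x7c,0xc2}
#1 dst[0x05+3] := {0x24,0x09,0x3b}
#2 dst[0x06+4] := {0xe5,0x4c,0x9c,0x85}
#3 dst[0x0c+4] := {0x4c,0x9c,0x85,0xe4}
#4 dst[0x08+4] := {0x4c,0x9c,0x85,0xe4}
query mem[0x12]=0x9c, mem[0x0d]=0x9c, mem[0x09]=0x9c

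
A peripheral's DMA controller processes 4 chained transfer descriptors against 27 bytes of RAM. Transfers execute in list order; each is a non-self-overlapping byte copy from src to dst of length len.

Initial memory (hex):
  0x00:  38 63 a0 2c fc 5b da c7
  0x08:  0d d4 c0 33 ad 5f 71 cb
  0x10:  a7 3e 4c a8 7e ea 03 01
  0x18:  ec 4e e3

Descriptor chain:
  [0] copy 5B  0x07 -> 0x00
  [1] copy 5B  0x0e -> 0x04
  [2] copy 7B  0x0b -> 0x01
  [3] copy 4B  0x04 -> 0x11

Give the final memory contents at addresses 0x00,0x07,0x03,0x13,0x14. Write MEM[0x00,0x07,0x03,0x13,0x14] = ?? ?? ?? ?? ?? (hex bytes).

MEM[0x00,0x07,0x03,0x13,0x14] = c7 3e 5f a7 3e

#0 dst[0x00+5] := {0xc7,0x0d,0xd4,0xc0,0x33}
#1 dst[0x04+5] := {0x71,0xcb,0xa7,0x3e,0x4c}
#2 dst[0x01+7] := {0x33,0xad,0x5f,0x71,0xcb,0xa7,0x3e}
#3 dst[0x11+4] := {0x71,0xcb,0xa7,0x3e}
query mem[0x00]=0xc7, mem[0x07]=0x3e, mem[0x03]=0x5f, mem[0x13]=0xa7, mem[0x14]=0x3e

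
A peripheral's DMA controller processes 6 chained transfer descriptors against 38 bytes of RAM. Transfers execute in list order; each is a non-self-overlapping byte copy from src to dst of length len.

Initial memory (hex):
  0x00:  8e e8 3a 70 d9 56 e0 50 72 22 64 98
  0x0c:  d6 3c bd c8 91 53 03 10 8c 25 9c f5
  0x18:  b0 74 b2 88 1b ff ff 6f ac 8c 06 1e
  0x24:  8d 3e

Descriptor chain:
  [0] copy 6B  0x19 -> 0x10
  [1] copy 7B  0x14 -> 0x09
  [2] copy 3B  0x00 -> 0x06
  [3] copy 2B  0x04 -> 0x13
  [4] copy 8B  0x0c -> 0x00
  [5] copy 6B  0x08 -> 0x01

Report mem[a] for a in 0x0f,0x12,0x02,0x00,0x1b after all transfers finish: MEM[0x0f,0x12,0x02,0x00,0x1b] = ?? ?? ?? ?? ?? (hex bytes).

D0: mem[0x10..0x15] <- [74 b2 88 1b ff ff]
D1: mem[0x09..0x0f] <- [ff ff 9c f5 b0 74 b2]
D2: mem[0x06..0x08] <- [8e e8 3a]
D3: mem[0x13..0x14] <- [d9 56]
D4: mem[0x00..0x07] <- [f5 b0 74 b2 74 b2 88 d9]
D5: mem[0x01..0x06] <- [3a ff ff 9c f5 b0]
query mem[0x0f]=0xb2, mem[0x12]=0x88, mem[0x02]=0xff, mem[0x00]=0xf5, mem[0x1b]=0x88

MEM[0x0f,0x12,0x02,0x00,0x1b] = b2 88 ff f5 88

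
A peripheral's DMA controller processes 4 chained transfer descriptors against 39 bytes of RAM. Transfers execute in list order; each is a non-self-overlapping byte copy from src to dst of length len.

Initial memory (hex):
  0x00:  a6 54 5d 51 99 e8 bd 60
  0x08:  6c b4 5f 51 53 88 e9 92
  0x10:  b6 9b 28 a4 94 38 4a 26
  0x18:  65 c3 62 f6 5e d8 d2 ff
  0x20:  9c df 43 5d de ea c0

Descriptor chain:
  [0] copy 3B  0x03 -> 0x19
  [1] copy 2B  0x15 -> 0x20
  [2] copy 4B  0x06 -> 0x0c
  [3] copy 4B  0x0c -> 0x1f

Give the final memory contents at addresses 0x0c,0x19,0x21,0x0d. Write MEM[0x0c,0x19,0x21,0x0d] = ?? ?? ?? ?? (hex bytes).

D0: mem[0x19..0x1b] <- [51 99 e8]
D1: mem[0x20..0x21] <- [38 4a]
D2: mem[0x0c..0x0f] <- [bd 60 6c b4]
D3: mem[0x1f..0x22] <- [bd 60 6c b4]
query mem[0x0c]=0xbd, mem[0x19]=0x51, mem[0x21]=0x6c, mem[0x0d]=0x60

MEM[0x0c,0x19,0x21,0x0d] = bd 51 6c 60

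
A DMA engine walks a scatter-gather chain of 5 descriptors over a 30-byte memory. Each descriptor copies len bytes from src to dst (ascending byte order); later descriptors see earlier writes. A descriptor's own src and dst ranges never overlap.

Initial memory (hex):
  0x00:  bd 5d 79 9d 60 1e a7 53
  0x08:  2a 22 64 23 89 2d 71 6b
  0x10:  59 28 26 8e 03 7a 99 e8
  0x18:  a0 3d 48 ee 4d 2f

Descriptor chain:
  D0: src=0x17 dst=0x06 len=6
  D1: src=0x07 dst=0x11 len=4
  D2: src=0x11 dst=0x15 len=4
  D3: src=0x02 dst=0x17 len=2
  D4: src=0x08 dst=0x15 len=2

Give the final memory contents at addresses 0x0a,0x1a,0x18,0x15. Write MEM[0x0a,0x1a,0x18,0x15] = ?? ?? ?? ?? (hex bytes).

MEM[0x0a,0x1a,0x18,0x15] = ee 48 9d 3d

  after D0: wrote 6B at 0x06 = e8a03d48ee4d
  after D1: wrote 4B at 0x11 = a03d48ee
  after D2: wrote 4B at 0x15 = a03d48ee
  after D3: wrote 2B at 0x17 = 799d
  after D4: wrote 2B at 0x15 = 3d48
query mem[0x0a]=0xee, mem[0x1a]=0x48, mem[0x18]=0x9d, mem[0x15]=0x3d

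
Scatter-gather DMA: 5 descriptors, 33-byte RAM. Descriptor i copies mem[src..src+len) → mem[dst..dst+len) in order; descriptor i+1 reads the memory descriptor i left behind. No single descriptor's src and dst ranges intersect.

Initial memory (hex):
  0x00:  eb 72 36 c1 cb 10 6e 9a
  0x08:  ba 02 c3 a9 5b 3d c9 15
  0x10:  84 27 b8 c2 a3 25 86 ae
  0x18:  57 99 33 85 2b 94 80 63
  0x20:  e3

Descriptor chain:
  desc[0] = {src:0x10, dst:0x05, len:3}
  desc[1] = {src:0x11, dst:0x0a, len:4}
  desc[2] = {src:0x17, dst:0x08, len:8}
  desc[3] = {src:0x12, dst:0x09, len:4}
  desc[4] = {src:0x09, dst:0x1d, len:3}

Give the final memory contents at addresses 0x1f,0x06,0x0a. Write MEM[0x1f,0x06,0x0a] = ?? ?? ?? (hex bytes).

[0] 0x10->0x05 len=3 : 84 27 b8
[1] 0x11->0x0a len=4 : 27 b8 c2 a3
[2] 0x17->0x08 len=8 : ae 57 99 33 85 2b 94 80
[3] 0x12->0x09 len=4 : b8 c2 a3 25
[4] 0x09->0x1d len=3 : b8 c2 a3
query mem[0x1f]=0xa3, mem[0x06]=0x27, mem[0x0a]=0xc2

MEM[0x1f,0x06,0x0a] = a3 27 c2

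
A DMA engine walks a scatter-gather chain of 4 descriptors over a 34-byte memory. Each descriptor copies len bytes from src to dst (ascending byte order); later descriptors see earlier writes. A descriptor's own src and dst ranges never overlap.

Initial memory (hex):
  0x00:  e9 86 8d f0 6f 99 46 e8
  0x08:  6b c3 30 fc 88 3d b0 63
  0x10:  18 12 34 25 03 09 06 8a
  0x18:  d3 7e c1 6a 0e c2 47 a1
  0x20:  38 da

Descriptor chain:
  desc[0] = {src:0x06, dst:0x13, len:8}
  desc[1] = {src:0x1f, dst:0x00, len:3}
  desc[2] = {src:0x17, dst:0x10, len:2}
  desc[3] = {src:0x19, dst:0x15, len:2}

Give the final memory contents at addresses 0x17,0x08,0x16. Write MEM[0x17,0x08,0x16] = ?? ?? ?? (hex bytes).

#0 dst[0x13+8] := {0x46,0xe8,0x6b,0xc3,0x30,0xfc,0x88,0x3d}
#1 dst[0x00+3] := {0xa1,0x38,0xda}
#2 dst[0x10+2] := {0x30,0xfc}
#3 dst[0x15+2] := {0x88,0x3d}
query mem[0x17]=0x30, mem[0x08]=0x6b, mem[0x16]=0x3d

MEM[0x17,0x08,0x16] = 30 6b 3d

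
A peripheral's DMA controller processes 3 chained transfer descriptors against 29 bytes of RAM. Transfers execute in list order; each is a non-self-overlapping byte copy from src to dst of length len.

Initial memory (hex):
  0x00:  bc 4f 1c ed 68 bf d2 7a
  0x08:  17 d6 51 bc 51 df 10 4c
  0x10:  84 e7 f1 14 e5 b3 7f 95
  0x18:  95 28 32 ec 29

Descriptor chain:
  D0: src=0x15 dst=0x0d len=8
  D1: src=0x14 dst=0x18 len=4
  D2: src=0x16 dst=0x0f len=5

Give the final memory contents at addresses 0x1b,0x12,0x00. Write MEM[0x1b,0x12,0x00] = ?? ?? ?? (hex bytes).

MEM[0x1b,0x12,0x00] = 95 b3 bc

  after D0: wrote 8B at 0x0d = b37f95952832ec29
  after D1: wrote 4B at 0x18 = 29b37f95
  after D2: wrote 5B at 0x0f = 7f9529b37f
query mem[0x1b]=0x95, mem[0x12]=0xb3, mem[0x00]=0xbc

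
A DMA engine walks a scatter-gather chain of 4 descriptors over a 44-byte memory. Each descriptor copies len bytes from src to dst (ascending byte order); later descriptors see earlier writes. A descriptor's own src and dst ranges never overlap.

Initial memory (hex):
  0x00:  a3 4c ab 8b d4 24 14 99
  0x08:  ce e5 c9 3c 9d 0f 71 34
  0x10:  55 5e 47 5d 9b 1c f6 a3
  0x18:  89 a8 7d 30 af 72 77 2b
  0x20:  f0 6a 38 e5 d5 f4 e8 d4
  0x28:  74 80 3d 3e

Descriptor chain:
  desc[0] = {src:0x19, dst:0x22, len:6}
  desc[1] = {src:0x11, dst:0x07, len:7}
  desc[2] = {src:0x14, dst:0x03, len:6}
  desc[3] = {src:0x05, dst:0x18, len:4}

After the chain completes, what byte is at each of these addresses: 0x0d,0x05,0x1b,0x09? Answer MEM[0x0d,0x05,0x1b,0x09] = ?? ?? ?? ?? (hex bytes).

MEM[0x0d,0x05,0x1b,0x09] = a3 f6 a8 5d

[0] 0x19->0x22 len=6 : a8 7d 30 af 72 77
[1] 0x11->0x07 len=7 : 5e 47 5d 9b 1c f6 a3
[2] 0x14->0x03 len=6 : 9b 1c f6 a3 89 a8
[3] 0x05->0x18 len=4 : f6 a3 89 a8
query mem[0x0d]=0xa3, mem[0x05]=0xf6, mem[0x1b]=0xa8, mem[0x09]=0x5d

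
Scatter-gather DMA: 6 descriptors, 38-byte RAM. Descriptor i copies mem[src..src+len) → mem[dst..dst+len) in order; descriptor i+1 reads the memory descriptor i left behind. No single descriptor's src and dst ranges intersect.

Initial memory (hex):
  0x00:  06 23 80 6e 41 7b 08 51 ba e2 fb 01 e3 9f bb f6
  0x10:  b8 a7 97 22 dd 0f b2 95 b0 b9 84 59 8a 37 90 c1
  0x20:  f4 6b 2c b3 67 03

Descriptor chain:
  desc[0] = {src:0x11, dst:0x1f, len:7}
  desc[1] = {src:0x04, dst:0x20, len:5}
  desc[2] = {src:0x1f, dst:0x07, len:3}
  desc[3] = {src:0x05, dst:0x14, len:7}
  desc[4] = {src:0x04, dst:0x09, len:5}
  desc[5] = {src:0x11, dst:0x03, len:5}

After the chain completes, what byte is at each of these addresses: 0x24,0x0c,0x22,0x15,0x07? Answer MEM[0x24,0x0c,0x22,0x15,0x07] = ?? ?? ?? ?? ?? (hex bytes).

MEM[0x24,0x0c,0x22,0x15,0x07] = ba a7 08 08 08

D0: mem[0x1f..0x25] <- [a7 97 22 dd 0f b2 95]
D1: mem[0x20..0x24] <- [41 7b 08 51 ba]
D2: mem[0x07..0x09] <- [a7 41 7b]
D3: mem[0x14..0x1a] <- [7b 08 a7 41 7b fb 01]
D4: mem[0x09..0x0d] <- [41 7b 08 a7 41]
D5: mem[0x03..0x07] <- [a7 97 22 7b 08]
query mem[0x24]=0xba, mem[0x0c]=0xa7, mem[0x22]=0x08, mem[0x15]=0x08, mem[0x07]=0x08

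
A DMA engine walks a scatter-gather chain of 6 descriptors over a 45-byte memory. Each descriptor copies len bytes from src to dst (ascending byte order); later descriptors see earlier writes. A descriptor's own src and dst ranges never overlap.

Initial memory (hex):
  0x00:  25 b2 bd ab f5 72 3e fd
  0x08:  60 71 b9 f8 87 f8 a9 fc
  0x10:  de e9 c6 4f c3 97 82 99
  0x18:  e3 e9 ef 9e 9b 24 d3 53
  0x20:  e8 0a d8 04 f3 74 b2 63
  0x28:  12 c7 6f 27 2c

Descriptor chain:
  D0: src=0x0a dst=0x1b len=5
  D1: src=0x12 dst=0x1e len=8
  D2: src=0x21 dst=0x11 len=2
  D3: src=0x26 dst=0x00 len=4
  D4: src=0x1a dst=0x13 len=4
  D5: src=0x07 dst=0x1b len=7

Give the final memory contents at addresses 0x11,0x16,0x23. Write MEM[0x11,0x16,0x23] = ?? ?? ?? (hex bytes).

MEM[0x11,0x16,0x23] = 97 87 99

[0] 0x0a->0x1b len=5 : b9 f8 87 f8 a9
[1] 0x12->0x1e len=8 : c6 4f c3 97 82 99 e3 e9
[2] 0x21->0x11 len=2 : 97 82
[3] 0x26->0x00 len=4 : b2 63 12 c7
[4] 0x1a->0x13 len=4 : ef b9 f8 87
[5] 0x07->0x1b len=7 : fd 60 71 b9 f8 87 f8
query mem[0x11]=0x97, mem[0x16]=0x87, mem[0x23]=0x99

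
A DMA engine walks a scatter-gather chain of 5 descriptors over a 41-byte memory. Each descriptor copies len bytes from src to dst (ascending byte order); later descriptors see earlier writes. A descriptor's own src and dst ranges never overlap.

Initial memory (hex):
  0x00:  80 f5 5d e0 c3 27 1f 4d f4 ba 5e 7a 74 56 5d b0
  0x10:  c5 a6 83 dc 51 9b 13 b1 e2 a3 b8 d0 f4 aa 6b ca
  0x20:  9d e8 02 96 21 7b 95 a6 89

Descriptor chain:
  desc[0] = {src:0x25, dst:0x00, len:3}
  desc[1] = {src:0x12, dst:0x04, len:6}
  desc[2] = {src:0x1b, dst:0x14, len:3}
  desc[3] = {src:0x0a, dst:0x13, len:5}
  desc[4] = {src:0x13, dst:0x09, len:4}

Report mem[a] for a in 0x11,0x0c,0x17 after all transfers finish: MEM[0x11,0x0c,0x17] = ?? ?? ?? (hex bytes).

MEM[0x11,0x0c,0x17] = a6 56 5d

[0] 0x25->0x00 len=3 : 7b 95 a6
[1] 0x12->0x04 len=6 : 83 dc 51 9b 13 b1
[2] 0x1b->0x14 len=3 : d0 f4 aa
[3] 0x0a->0x13 len=5 : 5e 7a 74 56 5d
[4] 0x13->0x09 len=4 : 5e 7a 74 56
query mem[0x11]=0xa6, mem[0x0c]=0x56, mem[0x17]=0x5d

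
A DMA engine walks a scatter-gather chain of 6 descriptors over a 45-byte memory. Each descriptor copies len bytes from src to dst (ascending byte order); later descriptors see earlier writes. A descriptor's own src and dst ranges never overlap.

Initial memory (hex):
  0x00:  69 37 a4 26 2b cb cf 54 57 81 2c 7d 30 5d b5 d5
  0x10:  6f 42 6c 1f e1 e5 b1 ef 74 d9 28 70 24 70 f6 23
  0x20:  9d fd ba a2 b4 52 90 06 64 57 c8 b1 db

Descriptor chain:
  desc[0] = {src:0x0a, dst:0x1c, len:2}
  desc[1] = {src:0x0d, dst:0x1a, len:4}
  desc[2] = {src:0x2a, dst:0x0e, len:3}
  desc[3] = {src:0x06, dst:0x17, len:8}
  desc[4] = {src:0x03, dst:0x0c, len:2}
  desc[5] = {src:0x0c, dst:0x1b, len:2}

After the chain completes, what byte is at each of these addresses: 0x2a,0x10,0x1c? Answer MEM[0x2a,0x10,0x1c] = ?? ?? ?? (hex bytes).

MEM[0x2a,0x10,0x1c] = c8 db 2b

[0] 0x0a->0x1c len=2 : 2c 7d
[1] 0x0d->0x1a len=4 : 5d b5 d5 6f
[2] 0x2a->0x0e len=3 : c8 b1 db
[3] 0x06->0x17 len=8 : cf 54 57 81 2c 7d 30 5d
[4] 0x03->0x0c len=2 : 26 2b
[5] 0x0c->0x1b len=2 : 26 2b
query mem[0x2a]=0xc8, mem[0x10]=0xdb, mem[0x1c]=0x2b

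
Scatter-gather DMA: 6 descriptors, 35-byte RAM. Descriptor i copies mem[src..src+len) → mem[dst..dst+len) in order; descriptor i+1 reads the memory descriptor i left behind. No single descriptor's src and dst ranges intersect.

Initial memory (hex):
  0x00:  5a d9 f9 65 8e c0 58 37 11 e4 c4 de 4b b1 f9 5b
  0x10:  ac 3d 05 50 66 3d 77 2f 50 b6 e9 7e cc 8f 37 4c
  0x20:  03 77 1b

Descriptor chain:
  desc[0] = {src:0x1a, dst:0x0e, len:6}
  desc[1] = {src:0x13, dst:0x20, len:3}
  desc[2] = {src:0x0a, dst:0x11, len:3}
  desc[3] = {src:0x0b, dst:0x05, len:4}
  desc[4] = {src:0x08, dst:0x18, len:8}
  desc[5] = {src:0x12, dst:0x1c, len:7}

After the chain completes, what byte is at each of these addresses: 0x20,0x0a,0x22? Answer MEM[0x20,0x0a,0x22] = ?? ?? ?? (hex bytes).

[0] 0x1a->0x0e len=6 : e9 7e cc 8f 37 4c
[1] 0x13->0x20 len=3 : 4c 66 3d
[2] 0x0a->0x11 len=3 : c4 de 4b
[3] 0x0b->0x05 len=4 : de 4b b1 e9
[4] 0x08->0x18 len=8 : e9 e4 c4 de 4b b1 e9 7e
[5] 0x12->0x1c len=7 : de 4b 66 3d 77 2f e9
query mem[0x20]=0x77, mem[0x0a]=0xc4, mem[0x22]=0xe9

MEM[0x20,0x0a,0x22] = 77 c4 e9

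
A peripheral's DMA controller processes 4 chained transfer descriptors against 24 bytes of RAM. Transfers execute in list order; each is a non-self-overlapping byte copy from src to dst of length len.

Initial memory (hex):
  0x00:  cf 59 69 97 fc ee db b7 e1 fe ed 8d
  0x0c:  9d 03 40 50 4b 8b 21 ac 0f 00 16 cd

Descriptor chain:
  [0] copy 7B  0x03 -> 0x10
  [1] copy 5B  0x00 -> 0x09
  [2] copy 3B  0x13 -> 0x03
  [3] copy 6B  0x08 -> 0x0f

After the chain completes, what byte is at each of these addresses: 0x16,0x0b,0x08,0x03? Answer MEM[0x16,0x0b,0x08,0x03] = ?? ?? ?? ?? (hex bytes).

MEM[0x16,0x0b,0x08,0x03] = fe 69 e1 db

[0] 0x03->0x10 len=7 : 97 fc ee db b7 e1 fe
[1] 0x00->0x09 len=5 : cf 59 69 97 fc
[2] 0x13->0x03 len=3 : db b7 e1
[3] 0x08->0x0f len=6 : e1 cf 59 69 97 fc
query mem[0x16]=0xfe, mem[0x0b]=0x69, mem[0x08]=0xe1, mem[0x03]=0xdb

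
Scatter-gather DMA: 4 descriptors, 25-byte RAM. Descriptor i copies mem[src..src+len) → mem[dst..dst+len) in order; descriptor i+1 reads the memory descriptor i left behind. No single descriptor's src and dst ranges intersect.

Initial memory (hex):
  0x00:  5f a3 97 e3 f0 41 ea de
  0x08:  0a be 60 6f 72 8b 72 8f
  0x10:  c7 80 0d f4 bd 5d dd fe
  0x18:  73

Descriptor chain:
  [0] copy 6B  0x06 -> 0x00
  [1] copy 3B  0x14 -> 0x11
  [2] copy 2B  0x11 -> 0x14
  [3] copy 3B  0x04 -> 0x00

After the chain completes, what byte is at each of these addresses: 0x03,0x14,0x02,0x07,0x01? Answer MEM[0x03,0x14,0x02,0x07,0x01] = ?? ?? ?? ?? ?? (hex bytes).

MEM[0x03,0x14,0x02,0x07,0x01] = be bd ea de 6f

D0: mem[0x00..0x05] <- [ea de 0a be 60 6f]
D1: mem[0x11..0x13] <- [bd 5d dd]
D2: mem[0x14..0x15] <- [bd 5d]
D3: mem[0x00..0x02] <- [60 6f ea]
query mem[0x03]=0xbe, mem[0x14]=0xbd, mem[0x02]=0xea, mem[0x07]=0xde, mem[0x01]=0x6f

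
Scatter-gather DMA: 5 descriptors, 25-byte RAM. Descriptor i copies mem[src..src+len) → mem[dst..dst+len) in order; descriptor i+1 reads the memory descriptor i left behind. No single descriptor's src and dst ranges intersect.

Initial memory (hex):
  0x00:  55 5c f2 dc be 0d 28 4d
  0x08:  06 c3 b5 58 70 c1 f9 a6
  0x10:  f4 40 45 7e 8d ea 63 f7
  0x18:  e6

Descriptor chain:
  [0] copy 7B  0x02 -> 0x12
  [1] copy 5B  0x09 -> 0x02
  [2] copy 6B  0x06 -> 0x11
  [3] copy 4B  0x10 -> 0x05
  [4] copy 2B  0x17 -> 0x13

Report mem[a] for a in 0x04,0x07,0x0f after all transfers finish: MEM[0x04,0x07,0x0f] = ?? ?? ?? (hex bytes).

MEM[0x04,0x07,0x0f] = 58 4d a6

#0 dst[0x12+7] := {0xf2,0xdc,0xbe,0x0d,0x28,0x4d,0x06}
#1 dst[0x02+5] := {0xc3,0xb5,0x58,0x70,0xc1}
#2 dst[0x11+6] := {0xc1,0x4d,0x06,0xc3,0xb5,0x58}
#3 dst[0x05+4] := {0xf4,0xc1,0x4d,0x06}
#4 dst[0x13+2] := {0x4d,0x06}
query mem[0x04]=0x58, mem[0x07]=0x4d, mem[0x0f]=0xa6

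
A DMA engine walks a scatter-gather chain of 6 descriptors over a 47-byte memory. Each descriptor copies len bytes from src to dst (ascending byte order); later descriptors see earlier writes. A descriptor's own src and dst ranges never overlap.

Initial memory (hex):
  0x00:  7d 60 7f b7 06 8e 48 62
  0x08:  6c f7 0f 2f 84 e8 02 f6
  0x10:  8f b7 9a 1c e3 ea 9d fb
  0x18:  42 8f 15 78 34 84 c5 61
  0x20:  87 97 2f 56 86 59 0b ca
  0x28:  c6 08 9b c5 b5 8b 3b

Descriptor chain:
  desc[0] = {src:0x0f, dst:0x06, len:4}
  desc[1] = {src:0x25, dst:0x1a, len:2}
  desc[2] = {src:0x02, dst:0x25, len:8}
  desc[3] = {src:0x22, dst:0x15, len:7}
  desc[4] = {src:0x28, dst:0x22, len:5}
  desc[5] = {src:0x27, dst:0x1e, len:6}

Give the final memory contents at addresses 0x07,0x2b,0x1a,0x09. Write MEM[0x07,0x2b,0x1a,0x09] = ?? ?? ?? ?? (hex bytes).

[0] 0x0f->0x06 len=4 : f6 8f b7 9a
[1] 0x25->0x1a len=2 : 59 0b
[2] 0x02->0x25 len=8 : 7f b7 06 8e f6 8f b7 9a
[3] 0x22->0x15 len=7 : 2f 56 86 7f b7 06 8e
[4] 0x28->0x22 len=5 : 8e f6 8f b7 9a
[5] 0x27->0x1e len=6 : 06 8e f6 8f b7 9a
query mem[0x07]=0x8f, mem[0x2b]=0xb7, mem[0x1a]=0x06, mem[0x09]=0x9a

MEM[0x07,0x2b,0x1a,0x09] = 8f b7 06 9a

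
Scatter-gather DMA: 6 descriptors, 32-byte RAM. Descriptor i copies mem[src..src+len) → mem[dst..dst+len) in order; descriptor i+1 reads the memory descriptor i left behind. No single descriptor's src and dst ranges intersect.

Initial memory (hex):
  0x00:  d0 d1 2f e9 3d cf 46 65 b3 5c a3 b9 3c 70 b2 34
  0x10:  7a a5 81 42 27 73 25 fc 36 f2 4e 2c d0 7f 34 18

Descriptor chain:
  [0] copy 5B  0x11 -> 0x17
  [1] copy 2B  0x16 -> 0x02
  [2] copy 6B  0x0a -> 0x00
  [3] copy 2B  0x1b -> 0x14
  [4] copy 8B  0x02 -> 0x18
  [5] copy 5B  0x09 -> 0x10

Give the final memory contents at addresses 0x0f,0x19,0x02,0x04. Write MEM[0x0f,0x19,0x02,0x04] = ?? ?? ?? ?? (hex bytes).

#0 dst[0x17+5] := {0xa5,0x81,0x42,0x27,0x73}
#1 dst[0x02+2] := {0x25,0xa5}
#2 dst[0x00+6] := {0xa3,0xb9,0x3c,0x70,0xb2,0x34}
#3 dst[0x14+2] := {0x73,0xd0}
#4 dst[0x18+8] := {0x3c,0x70,0xb2,0x34,0x46,0x65,0xb3,0x5c}
#5 dst[0x10+5] := {0x5c,0xa3,0xb9,0x3c,0x70}
query mem[0x0f]=0x34, mem[0x19]=0x70, mem[0x02]=0x3c, mem[0x04]=0xb2

MEM[0x0f,0x19,0x02,0x04] = 34 70 3c b2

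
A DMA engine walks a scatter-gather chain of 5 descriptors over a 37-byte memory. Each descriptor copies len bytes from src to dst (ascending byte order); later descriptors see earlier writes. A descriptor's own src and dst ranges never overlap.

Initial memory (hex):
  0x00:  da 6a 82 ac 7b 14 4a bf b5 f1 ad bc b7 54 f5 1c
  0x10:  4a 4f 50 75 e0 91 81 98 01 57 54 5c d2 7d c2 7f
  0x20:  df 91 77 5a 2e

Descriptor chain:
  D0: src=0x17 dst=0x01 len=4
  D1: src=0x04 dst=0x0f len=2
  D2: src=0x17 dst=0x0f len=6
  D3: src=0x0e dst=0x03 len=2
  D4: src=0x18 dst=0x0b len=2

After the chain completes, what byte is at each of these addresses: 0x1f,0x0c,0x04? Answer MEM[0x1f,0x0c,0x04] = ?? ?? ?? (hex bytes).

MEM[0x1f,0x0c,0x04] = 7f 57 98

[0] 0x17->0x01 len=4 : 98 01 57 54
[1] 0x04->0x0f len=2 : 54 14
[2] 0x17->0x0f len=6 : 98 01 57 54 5c d2
[3] 0x0e->0x03 len=2 : f5 98
[4] 0x18->0x0b len=2 : 01 57
query mem[0x1f]=0x7f, mem[0x0c]=0x57, mem[0x04]=0x98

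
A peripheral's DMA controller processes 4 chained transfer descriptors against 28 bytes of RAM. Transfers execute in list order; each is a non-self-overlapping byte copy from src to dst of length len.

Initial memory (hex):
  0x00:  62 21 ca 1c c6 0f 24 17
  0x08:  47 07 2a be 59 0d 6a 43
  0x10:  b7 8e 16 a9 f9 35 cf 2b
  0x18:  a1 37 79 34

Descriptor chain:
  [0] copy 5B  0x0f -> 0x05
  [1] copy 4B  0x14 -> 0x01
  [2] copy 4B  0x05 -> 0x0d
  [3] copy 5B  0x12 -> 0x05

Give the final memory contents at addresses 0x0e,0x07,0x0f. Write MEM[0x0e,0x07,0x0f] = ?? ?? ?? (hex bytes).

MEM[0x0e,0x07,0x0f] = b7 f9 8e

[0] 0x0f->0x05 len=5 : 43 b7 8e 16 a9
[1] 0x14->0x01 len=4 : f9 35 cf 2b
[2] 0x05->0x0d len=4 : 43 b7 8e 16
[3] 0x12->0x05 len=5 : 16 a9 f9 35 cf
query mem[0x0e]=0xb7, mem[0x07]=0xf9, mem[0x0f]=0x8e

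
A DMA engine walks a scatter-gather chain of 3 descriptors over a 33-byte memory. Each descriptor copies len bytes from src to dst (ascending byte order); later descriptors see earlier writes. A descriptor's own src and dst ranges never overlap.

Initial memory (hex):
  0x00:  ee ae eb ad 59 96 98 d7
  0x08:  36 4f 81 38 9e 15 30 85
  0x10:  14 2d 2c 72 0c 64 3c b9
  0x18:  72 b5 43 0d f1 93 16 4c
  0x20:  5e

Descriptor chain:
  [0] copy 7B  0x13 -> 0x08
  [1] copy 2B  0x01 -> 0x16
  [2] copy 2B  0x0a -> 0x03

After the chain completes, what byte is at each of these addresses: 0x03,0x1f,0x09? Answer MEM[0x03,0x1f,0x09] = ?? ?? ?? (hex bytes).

#0 dst[0x08+7] := {0x72,0x0c,0x64,0x3c,0xb9,0x72,0xb5}
#1 dst[0x16+2] := {0xae,0xeb}
#2 dst[0x03+2] := {0x64,0x3c}
query mem[0x03]=0x64, mem[0x1f]=0x4c, mem[0x09]=0x0c

MEM[0x03,0x1f,0x09] = 64 4c 0c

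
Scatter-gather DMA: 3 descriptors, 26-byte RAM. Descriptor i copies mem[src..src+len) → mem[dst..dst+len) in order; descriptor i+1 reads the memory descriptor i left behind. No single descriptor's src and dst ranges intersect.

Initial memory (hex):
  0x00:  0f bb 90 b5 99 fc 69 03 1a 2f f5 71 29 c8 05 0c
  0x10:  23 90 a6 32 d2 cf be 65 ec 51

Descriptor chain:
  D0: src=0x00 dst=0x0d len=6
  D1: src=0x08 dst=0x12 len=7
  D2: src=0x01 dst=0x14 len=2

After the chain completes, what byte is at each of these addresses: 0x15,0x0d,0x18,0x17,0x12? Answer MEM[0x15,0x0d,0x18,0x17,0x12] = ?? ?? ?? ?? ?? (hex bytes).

MEM[0x15,0x0d,0x18,0x17,0x12] = 90 0f bb 0f 1a

  after D0: wrote 6B at 0x0d = 0fbb90b599fc
  after D1: wrote 7B at 0x12 = 1a2ff571290fbb
  after D2: wrote 2B at 0x14 = bb90
query mem[0x15]=0x90, mem[0x0d]=0x0f, mem[0x18]=0xbb, mem[0x17]=0x0f, mem[0x12]=0x1a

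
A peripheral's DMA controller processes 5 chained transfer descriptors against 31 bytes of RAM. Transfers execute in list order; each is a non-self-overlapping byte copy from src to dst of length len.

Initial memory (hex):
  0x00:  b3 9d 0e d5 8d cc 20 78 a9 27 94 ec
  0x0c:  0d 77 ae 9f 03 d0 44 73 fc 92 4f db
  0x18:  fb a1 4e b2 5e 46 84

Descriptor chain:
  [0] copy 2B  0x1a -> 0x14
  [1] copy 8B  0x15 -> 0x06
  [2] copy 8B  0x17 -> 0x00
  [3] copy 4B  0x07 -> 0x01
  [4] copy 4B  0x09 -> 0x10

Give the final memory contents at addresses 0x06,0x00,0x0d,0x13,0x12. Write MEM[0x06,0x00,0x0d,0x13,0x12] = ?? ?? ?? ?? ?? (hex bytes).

#0 dst[0x14+2] := {0x4e,0xb2}
#1 dst[0x06+8] := {0xb2,0x4f,0xdb,0xfb,0xa1,0x4e,0xb2,0x5e}
#2 dst[0x00+8] := {0xdb,0xfb,0xa1,0x4e,0xb2,0x5e,0x46,0x84}
#3 dst[0x01+4] := {0x84,0xdb,0xfb,0xa1}
#4 dst[0x10+4] := {0xfb,0xa1,0x4e,0xb2}
query mem[0x06]=0x46, mem[0x00]=0xdb, mem[0x0d]=0x5e, mem[0x13]=0xb2, mem[0x12]=0x4e

MEM[0x06,0x00,0x0d,0x13,0x12] = 46 db 5e b2 4e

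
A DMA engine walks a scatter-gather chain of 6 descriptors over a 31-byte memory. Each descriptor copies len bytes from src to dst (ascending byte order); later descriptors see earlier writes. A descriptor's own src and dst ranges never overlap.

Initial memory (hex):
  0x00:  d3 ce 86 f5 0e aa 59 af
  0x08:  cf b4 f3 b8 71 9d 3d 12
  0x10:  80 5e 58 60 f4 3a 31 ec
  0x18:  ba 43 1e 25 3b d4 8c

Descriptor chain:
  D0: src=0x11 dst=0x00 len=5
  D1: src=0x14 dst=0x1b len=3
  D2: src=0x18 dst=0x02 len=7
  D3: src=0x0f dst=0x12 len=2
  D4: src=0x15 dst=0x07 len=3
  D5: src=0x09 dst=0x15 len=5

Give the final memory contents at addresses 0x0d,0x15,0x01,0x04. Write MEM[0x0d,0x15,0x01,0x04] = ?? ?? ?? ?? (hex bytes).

MEM[0x0d,0x15,0x01,0x04] = 9d ec 58 1e

#0 dst[0x00+5] := {0x5e,0x58,0x60,0xf4,0x3a}
#1 dst[0x1b+3] := {0xf4,0x3a,0x31}
#2 dst[0x02+7] := {0xba,0x43,0x1e,0xf4,0x3a,0x31,0x8c}
#3 dst[0x12+2] := {0x12,0x80}
#4 dst[0x07+3] := {0x3a,0x31,0xec}
#5 dst[0x15+5] := {0xec,0xf3,0xb8,0x71,0x9d}
query mem[0x0d]=0x9d, mem[0x15]=0xec, mem[0x01]=0x58, mem[0x04]=0x1e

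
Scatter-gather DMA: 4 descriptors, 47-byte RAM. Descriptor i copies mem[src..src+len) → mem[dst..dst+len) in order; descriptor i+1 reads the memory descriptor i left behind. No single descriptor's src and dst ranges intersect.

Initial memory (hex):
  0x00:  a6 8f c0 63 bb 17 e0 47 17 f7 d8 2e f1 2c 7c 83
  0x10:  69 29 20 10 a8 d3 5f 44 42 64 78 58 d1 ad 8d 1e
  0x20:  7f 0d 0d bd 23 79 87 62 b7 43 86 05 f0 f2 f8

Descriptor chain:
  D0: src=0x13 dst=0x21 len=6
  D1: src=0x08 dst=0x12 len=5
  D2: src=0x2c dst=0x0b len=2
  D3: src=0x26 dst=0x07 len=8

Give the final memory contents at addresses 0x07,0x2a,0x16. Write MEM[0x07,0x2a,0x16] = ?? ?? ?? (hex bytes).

#0 dst[0x21+6] := {0x10,0xa8,0xd3,0x5f,0x44,0x42}
#1 dst[0x12+5] := {0x17,0xf7,0xd8,0x2e,0xf1}
#2 dst[0x0b+2] := {0xf0,0xf2}
#3 dst[0x07+8] := {0x42,0x62,0xb7,0x43,0x86,0x05,0xf0,0xf2}
query mem[0x07]=0x42, mem[0x2a]=0x86, mem[0x16]=0xf1

MEM[0x07,0x2a,0x16] = 42 86 f1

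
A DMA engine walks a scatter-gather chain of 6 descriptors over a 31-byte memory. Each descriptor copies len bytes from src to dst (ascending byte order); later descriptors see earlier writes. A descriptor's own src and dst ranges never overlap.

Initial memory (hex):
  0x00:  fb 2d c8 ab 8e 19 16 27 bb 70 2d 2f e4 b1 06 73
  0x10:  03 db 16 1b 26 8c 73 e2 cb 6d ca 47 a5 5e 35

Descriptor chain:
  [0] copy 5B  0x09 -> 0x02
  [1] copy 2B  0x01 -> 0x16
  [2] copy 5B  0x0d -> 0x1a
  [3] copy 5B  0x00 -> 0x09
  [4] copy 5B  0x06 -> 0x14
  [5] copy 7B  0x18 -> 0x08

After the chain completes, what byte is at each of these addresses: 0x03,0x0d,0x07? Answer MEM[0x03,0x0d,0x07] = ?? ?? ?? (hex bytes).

MEM[0x03,0x0d,0x07] = 2d 03 27

  after D0: wrote 5B at 0x02 = 702d2fe4b1
  after D1: wrote 2B at 0x16 = 2d70
  after D2: wrote 5B at 0x1a = b1067303db
  after D3: wrote 5B at 0x09 = fb2d702d2f
  after D4: wrote 5B at 0x14 = b127bbfb2d
  after D5: wrote 7B at 0x08 = 2d6db1067303db
query mem[0x03]=0x2d, mem[0x0d]=0x03, mem[0x07]=0x27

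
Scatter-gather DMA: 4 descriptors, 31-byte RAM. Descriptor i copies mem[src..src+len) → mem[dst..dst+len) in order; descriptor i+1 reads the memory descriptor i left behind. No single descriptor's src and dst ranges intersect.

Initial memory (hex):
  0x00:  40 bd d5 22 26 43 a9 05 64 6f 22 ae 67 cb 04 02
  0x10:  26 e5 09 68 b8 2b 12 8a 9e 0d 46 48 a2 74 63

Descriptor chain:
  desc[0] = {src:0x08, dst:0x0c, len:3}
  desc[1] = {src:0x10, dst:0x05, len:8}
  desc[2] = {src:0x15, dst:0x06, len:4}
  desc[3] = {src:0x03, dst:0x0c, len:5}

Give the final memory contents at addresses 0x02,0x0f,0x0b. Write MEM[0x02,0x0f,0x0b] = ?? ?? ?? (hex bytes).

#0 dst[0x0c+3] := {0x64,0x6f,0x22}
#1 dst[0x05+8] := {0x26,0xe5,0x09,0x68,0xb8,0x2b,0x12,0x8a}
#2 dst[0x06+4] := {0x2b,0x12,0x8a,0x9e}
#3 dst[0x0c+5] := {0x22,0x26,0x26,0x2b,0x12}
query mem[0x02]=0xd5, mem[0x0f]=0x2b, mem[0x0b]=0x12

MEM[0x02,0x0f,0x0b] = d5 2b 12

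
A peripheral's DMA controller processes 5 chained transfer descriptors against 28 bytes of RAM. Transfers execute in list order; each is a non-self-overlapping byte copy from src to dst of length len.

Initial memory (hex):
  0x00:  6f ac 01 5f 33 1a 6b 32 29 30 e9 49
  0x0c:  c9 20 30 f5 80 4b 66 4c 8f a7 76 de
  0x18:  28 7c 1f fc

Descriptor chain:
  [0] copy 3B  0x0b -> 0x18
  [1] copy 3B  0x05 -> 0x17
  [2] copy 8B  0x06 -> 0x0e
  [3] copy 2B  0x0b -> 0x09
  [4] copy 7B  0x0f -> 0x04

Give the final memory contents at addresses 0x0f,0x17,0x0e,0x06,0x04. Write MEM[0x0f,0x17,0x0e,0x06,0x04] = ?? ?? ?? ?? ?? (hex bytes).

#0 dst[0x18+3] := {0x49,0xc9,0x20}
#1 dst[0x17+3] := {0x1a,0x6b,0x32}
#2 dst[0x0e+8] := {0x6b,0x32,0x29,0x30,0xe9,0x49,0xc9,0x20}
#3 dst[0x09+2] := {0x49,0xc9}
#4 dst[0x04+7] := {0x32,0x29,0x30,0xe9,0x49,0xc9,0x20}
query mem[0x0f]=0x32, mem[0x17]=0x1a, mem[0x0e]=0x6b, mem[0x06]=0x30, mem[0x04]=0x32

MEM[0x0f,0x17,0x0e,0x06,0x04] = 32 1a 6b 30 32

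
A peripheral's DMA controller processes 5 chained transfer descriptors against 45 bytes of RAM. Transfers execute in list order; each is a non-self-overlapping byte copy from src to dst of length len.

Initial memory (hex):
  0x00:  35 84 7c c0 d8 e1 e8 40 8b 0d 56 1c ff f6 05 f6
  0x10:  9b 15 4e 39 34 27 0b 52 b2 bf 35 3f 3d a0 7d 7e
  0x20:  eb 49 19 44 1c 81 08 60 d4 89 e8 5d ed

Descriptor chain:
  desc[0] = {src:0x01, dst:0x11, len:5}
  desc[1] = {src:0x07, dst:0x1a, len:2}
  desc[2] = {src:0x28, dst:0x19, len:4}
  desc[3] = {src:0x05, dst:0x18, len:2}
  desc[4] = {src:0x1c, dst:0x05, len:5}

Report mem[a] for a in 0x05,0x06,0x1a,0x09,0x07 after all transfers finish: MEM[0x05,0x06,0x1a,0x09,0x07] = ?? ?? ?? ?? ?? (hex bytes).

D0: mem[0x11..0x15] <- [84 7c c0 d8 e1]
D1: mem[0x1a..0x1b] <- [40 8b]
D2: mem[0x19..0x1c] <- [d4 89 e8 5d]
D3: mem[0x18..0x19] <- [e1 e8]
D4: mem[0x05..0x09] <- [5d a0 7d 7e eb]
query mem[0x05]=0x5d, mem[0x06]=0xa0, mem[0x1a]=0x89, mem[0x09]=0xeb, mem[0x07]=0x7d

MEM[0x05,0x06,0x1a,0x09,0x07] = 5d a0 89 eb 7d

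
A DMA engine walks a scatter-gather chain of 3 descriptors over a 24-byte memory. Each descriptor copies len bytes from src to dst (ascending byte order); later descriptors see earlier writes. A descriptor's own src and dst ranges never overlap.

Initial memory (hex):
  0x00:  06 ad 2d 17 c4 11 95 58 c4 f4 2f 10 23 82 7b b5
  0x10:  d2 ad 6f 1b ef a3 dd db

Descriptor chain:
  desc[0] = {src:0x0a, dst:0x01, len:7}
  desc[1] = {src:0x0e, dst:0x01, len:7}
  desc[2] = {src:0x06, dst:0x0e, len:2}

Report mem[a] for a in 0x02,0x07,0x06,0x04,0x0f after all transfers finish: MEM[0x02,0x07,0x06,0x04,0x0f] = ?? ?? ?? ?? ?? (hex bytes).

MEM[0x02,0x07,0x06,0x04,0x0f] = b5 ef 1b ad ef

D0: mem[0x01..0x07] <- [2f 10 23 82 7b b5 d2]
D1: mem[0x01..0x07] <- [7b b5 d2 ad 6f 1b ef]
D2: mem[0x0e..0x0f] <- [1b ef]
query mem[0x02]=0xb5, mem[0x07]=0xef, mem[0x06]=0x1b, mem[0x04]=0xad, mem[0x0f]=0xef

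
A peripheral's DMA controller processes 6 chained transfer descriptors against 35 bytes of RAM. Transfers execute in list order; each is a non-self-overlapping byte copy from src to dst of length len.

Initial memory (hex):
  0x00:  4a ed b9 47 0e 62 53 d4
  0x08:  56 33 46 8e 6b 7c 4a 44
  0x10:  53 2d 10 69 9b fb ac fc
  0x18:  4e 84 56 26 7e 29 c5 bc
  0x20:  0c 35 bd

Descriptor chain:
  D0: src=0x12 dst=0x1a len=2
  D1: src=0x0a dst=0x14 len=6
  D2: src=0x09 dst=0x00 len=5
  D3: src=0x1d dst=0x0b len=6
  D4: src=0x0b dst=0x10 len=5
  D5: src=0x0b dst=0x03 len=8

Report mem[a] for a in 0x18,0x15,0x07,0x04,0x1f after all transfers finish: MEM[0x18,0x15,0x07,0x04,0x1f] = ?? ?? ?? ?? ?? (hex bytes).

MEM[0x18,0x15,0x07,0x04,0x1f] = 4a 8e 35 c5 bc

D0: mem[0x1a..0x1b] <- [10 69]
D1: mem[0x14..0x19] <- [46 8e 6b 7c 4a 44]
D2: mem[0x00..0x04] <- [33 46 8e 6b 7c]
D3: mem[0x0b..0x10] <- [29 c5 bc 0c 35 bd]
D4: mem[0x10..0x14] <- [29 c5 bc 0c 35]
D5: mem[0x03..0x0a] <- [29 c5 bc 0c 35 29 c5 bc]
query mem[0x18]=0x4a, mem[0x15]=0x8e, mem[0x07]=0x35, mem[0x04]=0xc5, mem[0x1f]=0xbc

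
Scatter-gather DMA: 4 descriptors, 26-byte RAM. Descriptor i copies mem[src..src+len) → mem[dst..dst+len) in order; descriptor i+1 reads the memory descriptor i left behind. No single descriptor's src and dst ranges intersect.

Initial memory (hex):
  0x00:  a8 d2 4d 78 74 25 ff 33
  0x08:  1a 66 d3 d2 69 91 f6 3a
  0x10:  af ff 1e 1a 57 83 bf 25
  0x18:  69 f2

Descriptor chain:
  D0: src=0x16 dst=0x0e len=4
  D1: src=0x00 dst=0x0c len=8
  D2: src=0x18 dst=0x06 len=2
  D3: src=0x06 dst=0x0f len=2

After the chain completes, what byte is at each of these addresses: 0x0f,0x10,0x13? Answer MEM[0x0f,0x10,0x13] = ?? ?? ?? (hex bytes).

D0: mem[0x0e..0x11] <- [bf 25 69 f2]
D1: mem[0x0c..0x13] <- [a8 d2 4d 78 74 25 ff 33]
D2: mem[0x06..0x07] <- [69 f2]
D3: mem[0x0f..0x10] <- [69 f2]
query mem[0x0f]=0x69, mem[0x10]=0xf2, mem[0x13]=0x33

MEM[0x0f,0x10,0x13] = 69 f2 33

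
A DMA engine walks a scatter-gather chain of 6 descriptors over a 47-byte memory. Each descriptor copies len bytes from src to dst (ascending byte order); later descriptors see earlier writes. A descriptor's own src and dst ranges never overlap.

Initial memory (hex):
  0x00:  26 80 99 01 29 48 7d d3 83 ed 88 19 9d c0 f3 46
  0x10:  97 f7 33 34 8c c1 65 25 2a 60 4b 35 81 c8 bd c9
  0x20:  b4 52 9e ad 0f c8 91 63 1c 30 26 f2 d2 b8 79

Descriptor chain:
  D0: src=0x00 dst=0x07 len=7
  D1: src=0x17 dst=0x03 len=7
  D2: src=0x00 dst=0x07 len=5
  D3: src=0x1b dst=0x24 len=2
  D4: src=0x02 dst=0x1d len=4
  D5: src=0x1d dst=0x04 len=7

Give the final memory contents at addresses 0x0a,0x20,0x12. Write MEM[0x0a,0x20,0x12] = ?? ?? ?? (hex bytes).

D0: mem[0x07..0x0d] <- [26 80 99 01 29 48 7d]
D1: mem[0x03..0x09] <- [25 2a 60 4b 35 81 c8]
D2: mem[0x07..0x0b] <- [26 80 99 25 2a]
D3: mem[0x24..0x25] <- [35 81]
D4: mem[0x1d..0x20] <- [99 25 2a 60]
D5: mem[0x04..0x0a] <- [99 25 2a 60 52 9e ad]
query mem[0x0a]=0xad, mem[0x20]=0x60, mem[0x12]=0x33

MEM[0x0a,0x20,0x12] = ad 60 33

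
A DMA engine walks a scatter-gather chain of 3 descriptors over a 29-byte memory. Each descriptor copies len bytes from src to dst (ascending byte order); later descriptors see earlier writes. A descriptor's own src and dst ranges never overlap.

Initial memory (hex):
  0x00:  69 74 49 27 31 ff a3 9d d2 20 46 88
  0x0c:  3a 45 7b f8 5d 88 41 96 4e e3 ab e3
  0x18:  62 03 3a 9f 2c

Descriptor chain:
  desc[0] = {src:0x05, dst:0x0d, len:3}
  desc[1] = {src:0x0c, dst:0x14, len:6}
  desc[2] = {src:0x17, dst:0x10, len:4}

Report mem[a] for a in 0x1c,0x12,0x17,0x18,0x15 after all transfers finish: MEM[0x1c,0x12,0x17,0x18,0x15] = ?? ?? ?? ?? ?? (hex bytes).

[0] 0x05->0x0d len=3 : ff a3 9d
[1] 0x0c->0x14 len=6 : 3a ff a3 9d 5d 88
[2] 0x17->0x10 len=4 : 9d 5d 88 3a
query mem[0x1c]=0x2c, mem[0x12]=0x88, mem[0x17]=0x9d, mem[0x18]=0x5d, mem[0x15]=0xff

MEM[0x1c,0x12,0x17,0x18,0x15] = 2c 88 9d 5d ff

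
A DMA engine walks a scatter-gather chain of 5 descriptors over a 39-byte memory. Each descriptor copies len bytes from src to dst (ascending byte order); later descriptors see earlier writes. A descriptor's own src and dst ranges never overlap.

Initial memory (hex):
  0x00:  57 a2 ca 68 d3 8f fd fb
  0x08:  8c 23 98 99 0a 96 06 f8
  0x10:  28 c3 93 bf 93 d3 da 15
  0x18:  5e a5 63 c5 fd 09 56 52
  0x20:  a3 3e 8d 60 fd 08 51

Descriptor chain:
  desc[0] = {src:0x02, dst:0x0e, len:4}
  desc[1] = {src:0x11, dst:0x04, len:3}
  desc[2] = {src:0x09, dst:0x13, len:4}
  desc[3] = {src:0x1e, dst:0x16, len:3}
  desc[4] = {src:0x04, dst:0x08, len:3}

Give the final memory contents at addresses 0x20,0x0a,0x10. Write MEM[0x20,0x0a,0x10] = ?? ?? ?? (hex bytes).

[0] 0x02->0x0e len=4 : ca 68 d3 8f
[1] 0x11->0x04 len=3 : 8f 93 bf
[2] 0x09->0x13 len=4 : 23 98 99 0a
[3] 0x1e->0x16 len=3 : 56 52 a3
[4] 0x04->0x08 len=3 : 8f 93 bf
query mem[0x20]=0xa3, mem[0x0a]=0xbf, mem[0x10]=0xd3

MEM[0x20,0x0a,0x10] = a3 bf d3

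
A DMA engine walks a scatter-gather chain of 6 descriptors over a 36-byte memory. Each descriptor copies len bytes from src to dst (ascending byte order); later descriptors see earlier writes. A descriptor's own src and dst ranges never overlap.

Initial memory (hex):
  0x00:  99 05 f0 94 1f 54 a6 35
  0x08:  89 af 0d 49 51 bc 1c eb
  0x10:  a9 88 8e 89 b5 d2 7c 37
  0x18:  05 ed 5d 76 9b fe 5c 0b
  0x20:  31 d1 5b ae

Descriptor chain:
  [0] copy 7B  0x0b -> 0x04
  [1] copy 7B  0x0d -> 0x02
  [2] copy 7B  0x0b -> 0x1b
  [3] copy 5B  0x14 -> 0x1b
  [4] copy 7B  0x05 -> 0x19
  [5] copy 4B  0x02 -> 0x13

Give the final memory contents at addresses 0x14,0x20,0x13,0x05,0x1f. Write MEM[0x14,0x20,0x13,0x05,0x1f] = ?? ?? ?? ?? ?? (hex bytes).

MEM[0x14,0x20,0x13,0x05,0x1f] = 1c a9 bc a9 49

D0: mem[0x04..0x0a] <- [49 51 bc 1c eb a9 88]
D1: mem[0x02..0x08] <- [bc 1c eb a9 88 8e 89]
D2: mem[0x1b..0x21] <- [49 51 bc 1c eb a9 88]
D3: mem[0x1b..0x1f] <- [b5 d2 7c 37 05]
D4: mem[0x19..0x1f] <- [a9 88 8e 89 a9 88 49]
D5: mem[0x13..0x16] <- [bc 1c eb a9]
query mem[0x14]=0x1c, mem[0x20]=0xa9, mem[0x13]=0xbc, mem[0x05]=0xa9, mem[0x1f]=0x49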